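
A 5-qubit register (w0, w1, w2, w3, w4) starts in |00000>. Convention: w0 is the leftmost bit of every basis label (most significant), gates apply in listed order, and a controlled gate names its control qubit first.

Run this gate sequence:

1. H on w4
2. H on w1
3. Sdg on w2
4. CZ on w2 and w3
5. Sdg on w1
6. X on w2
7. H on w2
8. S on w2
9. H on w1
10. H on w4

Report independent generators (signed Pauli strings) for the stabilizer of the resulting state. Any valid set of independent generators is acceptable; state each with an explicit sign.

The final state is stabilized by the group generated by +IYIII, -IIYII, +ZIIII, +IIIZI, +IIIIZ; other independent generating sets are equally valid.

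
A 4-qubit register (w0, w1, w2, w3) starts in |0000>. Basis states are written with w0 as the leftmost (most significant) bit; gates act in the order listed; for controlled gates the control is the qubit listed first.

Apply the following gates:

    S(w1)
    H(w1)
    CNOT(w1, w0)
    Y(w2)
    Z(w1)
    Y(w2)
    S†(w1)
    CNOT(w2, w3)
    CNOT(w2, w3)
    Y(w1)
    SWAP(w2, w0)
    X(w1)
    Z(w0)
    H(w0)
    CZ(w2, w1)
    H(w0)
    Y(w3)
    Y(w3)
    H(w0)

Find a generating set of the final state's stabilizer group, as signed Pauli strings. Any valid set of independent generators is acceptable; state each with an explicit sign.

One valid set of independent stabilizer generators is +XIII, +IXYI, +IZZI, +IIIZ (any independent generating set of the same group is equally correct).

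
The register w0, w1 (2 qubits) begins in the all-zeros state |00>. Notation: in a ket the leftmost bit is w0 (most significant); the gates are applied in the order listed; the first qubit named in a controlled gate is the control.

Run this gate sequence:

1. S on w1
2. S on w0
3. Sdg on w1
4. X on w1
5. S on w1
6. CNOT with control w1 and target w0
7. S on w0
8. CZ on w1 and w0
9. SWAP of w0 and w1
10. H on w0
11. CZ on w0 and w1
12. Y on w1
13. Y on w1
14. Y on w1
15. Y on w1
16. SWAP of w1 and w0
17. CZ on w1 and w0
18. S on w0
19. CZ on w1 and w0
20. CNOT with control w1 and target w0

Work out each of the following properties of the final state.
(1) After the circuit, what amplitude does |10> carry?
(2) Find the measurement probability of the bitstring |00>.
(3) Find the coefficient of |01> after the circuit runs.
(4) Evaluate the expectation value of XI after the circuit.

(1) |10> carries amplitude sqrt(2)*I/2 in the final state. Key observation: gates 12-15 undo each other exactly, leaving only the rest of the circuit to track.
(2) Outcome |00> occurs with probability 0.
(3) |01> carries amplitude sqrt(2)*I/2 in the final state.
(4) In the final state, XI has expectation 0.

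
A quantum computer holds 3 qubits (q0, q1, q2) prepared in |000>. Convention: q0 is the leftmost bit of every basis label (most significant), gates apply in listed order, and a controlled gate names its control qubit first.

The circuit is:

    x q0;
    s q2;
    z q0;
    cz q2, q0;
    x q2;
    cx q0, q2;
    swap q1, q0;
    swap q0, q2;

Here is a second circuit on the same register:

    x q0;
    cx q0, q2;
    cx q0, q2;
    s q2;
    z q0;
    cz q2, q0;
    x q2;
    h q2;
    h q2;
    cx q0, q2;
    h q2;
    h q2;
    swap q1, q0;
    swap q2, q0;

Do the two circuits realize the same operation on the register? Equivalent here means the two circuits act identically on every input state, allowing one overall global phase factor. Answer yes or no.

Yes — the two circuits implement the same unitary up to a global phase.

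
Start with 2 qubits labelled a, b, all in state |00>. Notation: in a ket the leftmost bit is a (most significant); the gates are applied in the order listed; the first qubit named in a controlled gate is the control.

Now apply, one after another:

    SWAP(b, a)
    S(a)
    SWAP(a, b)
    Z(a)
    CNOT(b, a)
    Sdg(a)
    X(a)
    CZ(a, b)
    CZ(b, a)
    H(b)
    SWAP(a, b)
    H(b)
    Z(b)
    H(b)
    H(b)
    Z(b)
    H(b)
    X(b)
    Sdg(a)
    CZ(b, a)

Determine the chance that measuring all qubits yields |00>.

The probability of measuring |00> is 1/2. Key observation: gates 12-17 undo each other exactly, leaving only the rest of the circuit to track.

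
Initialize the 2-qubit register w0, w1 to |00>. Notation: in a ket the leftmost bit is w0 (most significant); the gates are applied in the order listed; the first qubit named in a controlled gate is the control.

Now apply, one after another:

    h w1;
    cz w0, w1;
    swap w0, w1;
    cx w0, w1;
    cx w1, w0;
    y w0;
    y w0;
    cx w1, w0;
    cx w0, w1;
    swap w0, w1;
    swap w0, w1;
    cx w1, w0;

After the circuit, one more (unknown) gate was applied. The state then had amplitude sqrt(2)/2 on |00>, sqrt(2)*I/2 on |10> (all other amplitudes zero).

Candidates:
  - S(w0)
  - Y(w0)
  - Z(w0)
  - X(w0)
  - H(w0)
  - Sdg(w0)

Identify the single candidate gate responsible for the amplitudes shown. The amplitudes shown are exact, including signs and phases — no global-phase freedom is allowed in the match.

The unique candidate consistent with the amplitudes is S(w0). Key observation: steps 3-10 multiply out to the identity, so the circuit reduces to the remaining gates.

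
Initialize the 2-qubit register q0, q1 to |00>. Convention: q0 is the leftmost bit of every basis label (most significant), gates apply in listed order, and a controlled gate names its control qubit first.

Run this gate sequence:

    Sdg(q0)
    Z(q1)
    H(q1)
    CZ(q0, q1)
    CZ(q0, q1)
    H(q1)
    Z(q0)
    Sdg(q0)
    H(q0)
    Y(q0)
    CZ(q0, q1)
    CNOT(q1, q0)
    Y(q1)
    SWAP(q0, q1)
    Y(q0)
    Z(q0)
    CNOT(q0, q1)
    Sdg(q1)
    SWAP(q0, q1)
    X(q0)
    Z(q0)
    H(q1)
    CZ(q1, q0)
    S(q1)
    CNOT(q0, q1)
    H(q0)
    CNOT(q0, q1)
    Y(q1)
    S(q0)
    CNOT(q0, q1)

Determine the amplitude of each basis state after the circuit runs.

The final amplitudes are sqrt(2)/2 on |00>, sqrt(2)*I/2 on |01>, 0 on |10>, 0 on |11>. Key observation: gates 3-6 undo each other exactly, leaving only the rest of the circuit to track.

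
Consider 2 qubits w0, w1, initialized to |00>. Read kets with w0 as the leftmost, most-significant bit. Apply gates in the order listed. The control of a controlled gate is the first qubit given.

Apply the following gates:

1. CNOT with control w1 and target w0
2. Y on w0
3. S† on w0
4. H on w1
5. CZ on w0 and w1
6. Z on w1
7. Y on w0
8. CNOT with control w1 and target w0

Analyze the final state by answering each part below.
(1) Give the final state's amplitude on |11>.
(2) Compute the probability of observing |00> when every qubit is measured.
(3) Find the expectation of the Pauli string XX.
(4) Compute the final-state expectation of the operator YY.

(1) |11> carries amplitude -sqrt(2)*I/2 in the final state.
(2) The probability of measuring |00> is 1/2.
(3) In the final state, XX has expectation 1.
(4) The expectation value of YY is -1.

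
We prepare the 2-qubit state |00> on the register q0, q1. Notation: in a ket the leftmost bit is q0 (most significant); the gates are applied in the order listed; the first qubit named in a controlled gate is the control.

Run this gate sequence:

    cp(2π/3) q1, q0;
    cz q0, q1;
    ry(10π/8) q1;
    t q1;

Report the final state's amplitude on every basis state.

After the circuit, the state carries amplitude -sqrt(2 - sqrt(2))/2 on |00>, sqrt(sqrt(2) + 2)*exp(I*pi/4)/2 on |01>, 0 on |10>, 0 on |11>.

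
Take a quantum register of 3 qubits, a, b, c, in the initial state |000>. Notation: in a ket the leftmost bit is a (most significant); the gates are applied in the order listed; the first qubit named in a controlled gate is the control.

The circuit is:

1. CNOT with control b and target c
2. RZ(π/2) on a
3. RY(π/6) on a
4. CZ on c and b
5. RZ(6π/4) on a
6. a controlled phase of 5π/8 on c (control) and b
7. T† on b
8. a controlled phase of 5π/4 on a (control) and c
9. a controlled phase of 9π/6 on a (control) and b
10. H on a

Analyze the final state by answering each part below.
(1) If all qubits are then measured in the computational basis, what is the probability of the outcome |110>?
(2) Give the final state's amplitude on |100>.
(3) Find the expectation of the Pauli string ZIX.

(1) Outcome |110> occurs with probability 0.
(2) The final state's coefficient on |100> equals -(1 - I)*(1 + sqrt(3)*I)/4.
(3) The observable ZIX averages to 0.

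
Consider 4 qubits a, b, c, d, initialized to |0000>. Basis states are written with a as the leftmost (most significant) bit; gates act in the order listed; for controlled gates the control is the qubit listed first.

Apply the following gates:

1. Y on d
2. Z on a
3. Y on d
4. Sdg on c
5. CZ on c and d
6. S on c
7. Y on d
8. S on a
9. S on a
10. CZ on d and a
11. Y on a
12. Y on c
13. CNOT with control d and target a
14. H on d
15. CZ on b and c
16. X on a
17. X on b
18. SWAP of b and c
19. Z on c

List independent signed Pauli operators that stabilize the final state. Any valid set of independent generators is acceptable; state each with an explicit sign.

One valid set of independent stabilizer generators is -IIIX, -ZIII, -IZII, -IIZI (any independent generating set of the same group is equally correct).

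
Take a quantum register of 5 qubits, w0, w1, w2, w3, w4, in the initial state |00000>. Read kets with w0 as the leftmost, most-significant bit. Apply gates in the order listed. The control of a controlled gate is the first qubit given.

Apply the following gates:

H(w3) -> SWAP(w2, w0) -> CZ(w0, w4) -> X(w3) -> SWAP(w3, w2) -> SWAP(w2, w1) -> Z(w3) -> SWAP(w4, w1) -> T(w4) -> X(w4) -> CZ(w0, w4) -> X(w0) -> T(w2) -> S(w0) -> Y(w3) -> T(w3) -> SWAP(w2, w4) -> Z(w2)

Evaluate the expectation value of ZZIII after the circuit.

The expectation value of ZZIII is -1.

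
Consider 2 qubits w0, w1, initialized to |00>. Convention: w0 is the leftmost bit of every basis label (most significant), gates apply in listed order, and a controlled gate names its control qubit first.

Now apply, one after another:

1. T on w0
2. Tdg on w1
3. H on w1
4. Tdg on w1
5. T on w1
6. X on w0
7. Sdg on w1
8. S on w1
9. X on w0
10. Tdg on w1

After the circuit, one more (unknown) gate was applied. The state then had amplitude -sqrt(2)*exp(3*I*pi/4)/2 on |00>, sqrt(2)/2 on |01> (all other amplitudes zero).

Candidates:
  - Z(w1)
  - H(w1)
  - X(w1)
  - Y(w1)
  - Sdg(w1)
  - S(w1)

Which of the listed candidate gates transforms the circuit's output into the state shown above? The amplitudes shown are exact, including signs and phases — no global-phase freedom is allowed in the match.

The applied gate was X(w1). Key observation: the block from step 5 through step 10 cancels to the identity and can be dropped.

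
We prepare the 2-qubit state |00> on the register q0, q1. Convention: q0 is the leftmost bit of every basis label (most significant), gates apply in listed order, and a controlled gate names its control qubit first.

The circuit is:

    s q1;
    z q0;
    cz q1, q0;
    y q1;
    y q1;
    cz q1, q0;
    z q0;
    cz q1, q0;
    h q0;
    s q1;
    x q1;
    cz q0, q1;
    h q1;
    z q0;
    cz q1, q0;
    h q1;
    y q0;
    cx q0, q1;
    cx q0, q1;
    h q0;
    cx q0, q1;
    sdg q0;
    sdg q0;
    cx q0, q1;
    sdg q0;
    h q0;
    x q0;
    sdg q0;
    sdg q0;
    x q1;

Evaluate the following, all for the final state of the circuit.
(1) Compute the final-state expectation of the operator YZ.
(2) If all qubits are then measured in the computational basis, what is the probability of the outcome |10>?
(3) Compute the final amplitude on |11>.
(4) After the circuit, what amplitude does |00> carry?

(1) In the final state, YZ has expectation 1. Key observation: steps 2-7 multiply out to the identity, so the circuit reduces to the remaining gates.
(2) Outcome |10> occurs with probability 1/4.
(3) |11> carries amplitude sqrt(2)*(-1 + I)/4 in the final state.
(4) The amplitude on |00> is sqrt(2)*(-1 + I)/4.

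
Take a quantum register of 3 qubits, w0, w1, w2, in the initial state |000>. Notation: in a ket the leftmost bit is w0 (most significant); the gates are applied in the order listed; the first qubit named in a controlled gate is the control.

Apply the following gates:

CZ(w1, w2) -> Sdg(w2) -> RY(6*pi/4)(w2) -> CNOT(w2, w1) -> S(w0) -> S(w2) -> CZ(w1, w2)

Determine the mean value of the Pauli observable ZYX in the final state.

The observable ZYX averages to 1.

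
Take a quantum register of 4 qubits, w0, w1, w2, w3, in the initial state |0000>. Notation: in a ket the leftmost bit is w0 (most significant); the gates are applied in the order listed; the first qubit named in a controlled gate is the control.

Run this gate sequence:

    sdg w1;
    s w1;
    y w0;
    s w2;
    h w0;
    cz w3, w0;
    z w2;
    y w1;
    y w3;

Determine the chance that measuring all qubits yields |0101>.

The probability of measuring |0101> is 1/2.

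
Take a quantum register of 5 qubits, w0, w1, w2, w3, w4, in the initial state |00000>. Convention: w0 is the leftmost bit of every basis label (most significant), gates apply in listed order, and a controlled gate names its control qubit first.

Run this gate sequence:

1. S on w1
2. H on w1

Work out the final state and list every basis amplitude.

After the circuit, the state carries amplitude sqrt(2)/2 on |00000>, sqrt(2)/2 on |01000>, and 0 on every other basis state.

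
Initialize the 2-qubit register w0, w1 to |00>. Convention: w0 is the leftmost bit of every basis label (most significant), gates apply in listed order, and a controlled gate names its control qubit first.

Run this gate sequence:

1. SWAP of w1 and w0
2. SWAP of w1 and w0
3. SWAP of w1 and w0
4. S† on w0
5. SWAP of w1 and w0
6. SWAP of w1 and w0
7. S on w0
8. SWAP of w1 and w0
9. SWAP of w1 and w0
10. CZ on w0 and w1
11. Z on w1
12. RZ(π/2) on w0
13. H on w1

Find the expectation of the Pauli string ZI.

The observable ZI averages to 1.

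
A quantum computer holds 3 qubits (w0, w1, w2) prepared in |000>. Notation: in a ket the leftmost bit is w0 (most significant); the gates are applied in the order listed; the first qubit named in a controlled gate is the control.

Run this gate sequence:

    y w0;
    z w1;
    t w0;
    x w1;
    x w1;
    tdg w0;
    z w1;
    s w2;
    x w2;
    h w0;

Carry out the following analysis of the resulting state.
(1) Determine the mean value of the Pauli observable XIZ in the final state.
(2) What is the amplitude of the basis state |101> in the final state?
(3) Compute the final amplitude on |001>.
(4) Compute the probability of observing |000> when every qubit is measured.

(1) The expectation value of XIZ is 1. Key observation: the block from step 2 through step 7 cancels to the identity and can be dropped.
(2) The amplitude on |101> is -sqrt(2)*I/2.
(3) The amplitude on |001> is sqrt(2)*I/2.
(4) Outcome |000> occurs with probability 0.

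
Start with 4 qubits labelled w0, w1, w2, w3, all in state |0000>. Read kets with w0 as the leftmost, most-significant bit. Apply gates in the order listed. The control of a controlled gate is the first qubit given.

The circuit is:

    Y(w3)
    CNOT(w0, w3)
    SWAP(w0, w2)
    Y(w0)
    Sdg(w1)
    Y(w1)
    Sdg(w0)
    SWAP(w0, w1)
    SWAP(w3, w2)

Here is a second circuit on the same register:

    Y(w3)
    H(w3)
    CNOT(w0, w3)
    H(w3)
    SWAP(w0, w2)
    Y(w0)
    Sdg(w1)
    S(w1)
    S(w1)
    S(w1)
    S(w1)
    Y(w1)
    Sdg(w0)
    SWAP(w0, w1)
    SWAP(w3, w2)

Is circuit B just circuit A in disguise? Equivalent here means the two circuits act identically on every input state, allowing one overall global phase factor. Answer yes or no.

No, they are not equivalent — no single phase factor reconciles the two unitaries.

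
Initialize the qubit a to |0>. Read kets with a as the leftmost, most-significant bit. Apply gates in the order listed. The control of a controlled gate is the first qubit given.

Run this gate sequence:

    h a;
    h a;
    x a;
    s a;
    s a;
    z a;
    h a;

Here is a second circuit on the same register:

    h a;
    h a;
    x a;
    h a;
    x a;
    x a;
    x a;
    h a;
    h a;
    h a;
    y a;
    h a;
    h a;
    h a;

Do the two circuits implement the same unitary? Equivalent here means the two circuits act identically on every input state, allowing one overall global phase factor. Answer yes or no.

No: there is an input state on which the two circuits produce genuinely different outputs (not merely differing by a phase).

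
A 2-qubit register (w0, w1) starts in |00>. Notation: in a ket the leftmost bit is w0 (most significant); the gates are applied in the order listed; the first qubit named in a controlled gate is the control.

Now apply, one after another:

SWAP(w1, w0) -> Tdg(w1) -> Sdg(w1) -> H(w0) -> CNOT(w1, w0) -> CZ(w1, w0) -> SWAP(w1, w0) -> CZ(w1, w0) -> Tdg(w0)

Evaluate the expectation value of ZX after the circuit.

The expectation value of ZX is 1.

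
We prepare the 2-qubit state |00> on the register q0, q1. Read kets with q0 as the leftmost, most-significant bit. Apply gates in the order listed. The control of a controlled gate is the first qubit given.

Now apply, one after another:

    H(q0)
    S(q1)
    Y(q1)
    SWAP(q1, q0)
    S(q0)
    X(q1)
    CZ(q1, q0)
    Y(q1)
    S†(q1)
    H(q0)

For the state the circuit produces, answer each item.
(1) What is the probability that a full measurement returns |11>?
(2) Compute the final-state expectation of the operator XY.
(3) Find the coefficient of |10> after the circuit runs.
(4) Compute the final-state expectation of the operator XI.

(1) The probability of measuring |11> is 1/4.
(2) The observable XY averages to 1.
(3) The amplitude on |10> is I/2.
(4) The expectation value of XI is -1.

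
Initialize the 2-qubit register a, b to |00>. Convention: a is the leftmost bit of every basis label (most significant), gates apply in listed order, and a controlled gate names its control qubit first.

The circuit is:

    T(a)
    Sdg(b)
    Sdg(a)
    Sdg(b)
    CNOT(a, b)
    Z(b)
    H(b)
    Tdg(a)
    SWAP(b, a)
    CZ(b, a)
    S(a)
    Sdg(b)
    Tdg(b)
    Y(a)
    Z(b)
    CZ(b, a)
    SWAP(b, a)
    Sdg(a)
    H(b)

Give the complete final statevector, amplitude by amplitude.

After the circuit, the state carries amplitude 1/2 + I/2 on |00>, 1/2 - I/2 on |01>, 0 on |10>, 0 on |11>.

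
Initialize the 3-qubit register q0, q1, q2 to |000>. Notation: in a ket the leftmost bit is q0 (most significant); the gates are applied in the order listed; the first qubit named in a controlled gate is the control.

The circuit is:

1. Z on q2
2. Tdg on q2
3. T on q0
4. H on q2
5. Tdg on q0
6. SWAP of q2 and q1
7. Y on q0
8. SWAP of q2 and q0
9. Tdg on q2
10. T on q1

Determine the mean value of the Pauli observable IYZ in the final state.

The expectation value of IYZ is -sqrt(2)/2.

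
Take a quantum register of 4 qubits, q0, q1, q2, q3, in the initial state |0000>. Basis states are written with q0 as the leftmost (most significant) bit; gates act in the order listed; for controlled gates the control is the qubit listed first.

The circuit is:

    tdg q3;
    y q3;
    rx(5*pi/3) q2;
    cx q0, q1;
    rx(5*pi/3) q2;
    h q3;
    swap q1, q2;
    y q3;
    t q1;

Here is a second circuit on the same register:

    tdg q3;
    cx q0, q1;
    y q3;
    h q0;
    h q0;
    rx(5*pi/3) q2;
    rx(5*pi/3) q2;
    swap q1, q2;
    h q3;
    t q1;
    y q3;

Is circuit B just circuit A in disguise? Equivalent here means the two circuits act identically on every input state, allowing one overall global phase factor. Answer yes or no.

Yes, they are equivalent — the unitaries differ by at most a global phase.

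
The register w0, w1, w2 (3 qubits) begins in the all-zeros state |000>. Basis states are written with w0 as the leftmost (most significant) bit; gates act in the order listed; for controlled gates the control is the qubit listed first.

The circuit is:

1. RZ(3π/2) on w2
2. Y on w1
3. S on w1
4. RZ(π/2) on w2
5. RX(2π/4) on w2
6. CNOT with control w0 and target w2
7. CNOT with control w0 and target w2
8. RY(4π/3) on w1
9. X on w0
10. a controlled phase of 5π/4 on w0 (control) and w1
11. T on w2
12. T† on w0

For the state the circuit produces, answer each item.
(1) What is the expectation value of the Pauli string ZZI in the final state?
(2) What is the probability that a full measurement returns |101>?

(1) In the final state, ZZI has expectation -1/2. Key observation: the block from step 6 through step 7 cancels to the identity and can be dropped.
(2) A full measurement returns |101> with probability 3/8.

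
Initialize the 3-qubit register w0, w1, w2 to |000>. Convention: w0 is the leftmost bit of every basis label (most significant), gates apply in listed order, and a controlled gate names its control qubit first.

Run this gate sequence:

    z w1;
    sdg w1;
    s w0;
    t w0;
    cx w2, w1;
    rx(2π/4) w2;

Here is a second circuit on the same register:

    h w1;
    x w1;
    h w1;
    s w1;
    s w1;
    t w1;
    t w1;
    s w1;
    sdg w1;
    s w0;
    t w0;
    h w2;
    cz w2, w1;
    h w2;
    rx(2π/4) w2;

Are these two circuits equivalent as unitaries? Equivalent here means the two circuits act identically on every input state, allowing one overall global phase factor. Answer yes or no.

No, they are not equivalent — no single phase factor reconciles the two unitaries.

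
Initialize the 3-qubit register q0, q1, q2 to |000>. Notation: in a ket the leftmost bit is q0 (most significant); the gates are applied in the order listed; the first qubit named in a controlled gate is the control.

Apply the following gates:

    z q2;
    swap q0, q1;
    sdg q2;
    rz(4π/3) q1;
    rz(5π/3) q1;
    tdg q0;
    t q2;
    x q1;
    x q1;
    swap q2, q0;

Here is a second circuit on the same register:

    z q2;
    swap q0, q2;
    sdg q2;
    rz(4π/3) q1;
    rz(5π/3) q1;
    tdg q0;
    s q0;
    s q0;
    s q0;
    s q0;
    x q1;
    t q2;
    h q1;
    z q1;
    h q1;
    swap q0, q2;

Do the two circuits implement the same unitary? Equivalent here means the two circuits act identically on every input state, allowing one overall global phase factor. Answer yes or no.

No, they are not equivalent — no single phase factor reconciles the two unitaries.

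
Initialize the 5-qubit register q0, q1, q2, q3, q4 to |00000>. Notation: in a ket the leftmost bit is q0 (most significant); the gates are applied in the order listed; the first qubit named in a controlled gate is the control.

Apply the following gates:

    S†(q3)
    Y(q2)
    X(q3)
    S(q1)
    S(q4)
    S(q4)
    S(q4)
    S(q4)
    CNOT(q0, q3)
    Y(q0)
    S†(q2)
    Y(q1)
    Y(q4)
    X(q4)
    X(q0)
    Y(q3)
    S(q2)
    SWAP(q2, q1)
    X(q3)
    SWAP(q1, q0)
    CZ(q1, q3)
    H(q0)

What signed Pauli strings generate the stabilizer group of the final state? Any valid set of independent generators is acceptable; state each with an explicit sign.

One valid set of independent stabilizer generators is -XIIII, +IZIII, -IIZII, -IIIZI, +IIIIZ (any independent generating set of the same group is equally correct). Key observation: the block from step 5 through step 8 cancels to the identity and can be dropped.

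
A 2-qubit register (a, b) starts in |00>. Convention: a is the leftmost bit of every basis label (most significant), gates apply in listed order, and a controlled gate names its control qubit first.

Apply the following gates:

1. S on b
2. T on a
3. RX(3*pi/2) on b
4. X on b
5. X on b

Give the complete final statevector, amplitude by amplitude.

After the circuit, the state carries amplitude -sqrt(2)/2 on |00>, -sqrt(2)*I/2 on |01>, 0 on |10>, 0 on |11>. Key observation: gates 4-5 undo each other exactly, leaving only the rest of the circuit to track.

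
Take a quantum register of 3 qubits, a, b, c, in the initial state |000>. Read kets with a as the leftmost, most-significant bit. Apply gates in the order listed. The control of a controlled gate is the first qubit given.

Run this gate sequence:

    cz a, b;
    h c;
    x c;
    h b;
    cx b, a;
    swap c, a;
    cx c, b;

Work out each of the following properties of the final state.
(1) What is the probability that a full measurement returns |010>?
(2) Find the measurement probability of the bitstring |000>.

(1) Outcome |010> occurs with probability 0.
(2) Outcome |000> occurs with probability 1/4.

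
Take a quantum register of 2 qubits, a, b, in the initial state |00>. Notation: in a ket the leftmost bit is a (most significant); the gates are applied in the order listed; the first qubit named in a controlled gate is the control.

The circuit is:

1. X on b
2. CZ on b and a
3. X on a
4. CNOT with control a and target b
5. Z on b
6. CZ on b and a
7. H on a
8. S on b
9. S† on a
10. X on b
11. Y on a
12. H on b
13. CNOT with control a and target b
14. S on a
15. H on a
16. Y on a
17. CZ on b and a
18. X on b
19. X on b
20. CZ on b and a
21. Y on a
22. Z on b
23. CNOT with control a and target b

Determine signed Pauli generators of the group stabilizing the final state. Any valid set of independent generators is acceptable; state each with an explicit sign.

The final state is stabilized by the group generated by +IX, +ZI; other independent generating sets are equally valid. Key observation: steps 16-21 multiply out to the identity, so the circuit reduces to the remaining gates.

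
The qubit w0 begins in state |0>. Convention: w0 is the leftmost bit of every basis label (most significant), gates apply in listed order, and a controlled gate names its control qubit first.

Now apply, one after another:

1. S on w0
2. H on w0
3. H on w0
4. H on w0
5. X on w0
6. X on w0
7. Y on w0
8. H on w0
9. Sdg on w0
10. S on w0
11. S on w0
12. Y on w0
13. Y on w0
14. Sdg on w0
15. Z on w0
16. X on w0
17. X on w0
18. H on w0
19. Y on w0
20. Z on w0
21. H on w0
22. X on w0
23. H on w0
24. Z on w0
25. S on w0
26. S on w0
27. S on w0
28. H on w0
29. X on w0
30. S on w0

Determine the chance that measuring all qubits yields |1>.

Outcome |1> occurs with probability 1/2. Key observation: gates 21-24 undo each other exactly, leaving only the rest of the circuit to track.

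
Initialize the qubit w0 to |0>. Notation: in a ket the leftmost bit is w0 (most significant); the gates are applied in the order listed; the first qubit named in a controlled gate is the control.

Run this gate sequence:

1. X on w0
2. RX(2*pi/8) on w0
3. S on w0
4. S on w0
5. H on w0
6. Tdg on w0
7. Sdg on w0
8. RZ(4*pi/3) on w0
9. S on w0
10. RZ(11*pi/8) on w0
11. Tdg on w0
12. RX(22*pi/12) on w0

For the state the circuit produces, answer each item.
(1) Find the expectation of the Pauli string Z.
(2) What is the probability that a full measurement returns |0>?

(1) The observable Z averages to sqrt(2)*(-sqrt(sqrt(2) + 2)/16 - sqrt(6 - 3*sqrt(2))/16 - sqrt(2 - sqrt(2))/16 + sqrt(3*sqrt(2) + 6)/16).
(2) The probability of measuring |0> is -sqrt(2*sqrt(2) + 4)/32 - sqrt(12 - 6*sqrt(2))/32 - sqrt(4 - 2*sqrt(2))/32 + sqrt(6*sqrt(2) + 12)/32 + 1/2.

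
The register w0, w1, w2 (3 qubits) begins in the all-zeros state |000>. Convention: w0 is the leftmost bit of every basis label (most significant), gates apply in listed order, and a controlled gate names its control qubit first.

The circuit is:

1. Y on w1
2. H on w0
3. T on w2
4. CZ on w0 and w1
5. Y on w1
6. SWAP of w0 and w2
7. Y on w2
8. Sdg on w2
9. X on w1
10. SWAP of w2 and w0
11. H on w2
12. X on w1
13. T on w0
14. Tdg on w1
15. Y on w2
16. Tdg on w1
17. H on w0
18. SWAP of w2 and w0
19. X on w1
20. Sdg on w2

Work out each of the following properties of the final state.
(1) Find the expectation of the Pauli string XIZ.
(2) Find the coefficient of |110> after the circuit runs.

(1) The expectation value of XIZ is -sqrt(2)/2.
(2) |110> carries amplitude sqrt(2)*(-1 + exp(3*I*pi/4))/4 in the final state.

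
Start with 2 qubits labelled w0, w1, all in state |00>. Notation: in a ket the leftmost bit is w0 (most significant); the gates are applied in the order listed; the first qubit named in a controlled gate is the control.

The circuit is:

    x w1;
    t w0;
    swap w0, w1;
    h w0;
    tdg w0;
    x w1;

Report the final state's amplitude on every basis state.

After the circuit, the state carries amplitude 0 on |00>, sqrt(2)/2 on |01>, 0 on |10>, sqrt(2)*exp(3*I*pi/4)/2 on |11>.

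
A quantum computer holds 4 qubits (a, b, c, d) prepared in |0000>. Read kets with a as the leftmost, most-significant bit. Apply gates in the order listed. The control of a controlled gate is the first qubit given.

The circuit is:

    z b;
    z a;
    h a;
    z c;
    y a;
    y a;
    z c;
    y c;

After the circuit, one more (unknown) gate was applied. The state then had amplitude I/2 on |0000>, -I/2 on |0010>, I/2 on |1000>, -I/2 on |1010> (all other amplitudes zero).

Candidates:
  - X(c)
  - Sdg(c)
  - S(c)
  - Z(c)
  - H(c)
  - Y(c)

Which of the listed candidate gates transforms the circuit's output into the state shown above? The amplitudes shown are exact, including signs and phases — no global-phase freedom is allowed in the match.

The applied gate was H(c).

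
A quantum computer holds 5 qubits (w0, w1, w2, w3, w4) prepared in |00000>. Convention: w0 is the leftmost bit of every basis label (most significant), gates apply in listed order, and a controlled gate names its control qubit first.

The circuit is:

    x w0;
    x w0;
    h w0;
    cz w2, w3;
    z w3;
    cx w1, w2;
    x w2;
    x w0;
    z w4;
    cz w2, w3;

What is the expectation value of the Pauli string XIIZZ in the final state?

The expectation value of XIIZZ is 1. Key observation: steps 1-2 multiply out to the identity, so the circuit reduces to the remaining gates.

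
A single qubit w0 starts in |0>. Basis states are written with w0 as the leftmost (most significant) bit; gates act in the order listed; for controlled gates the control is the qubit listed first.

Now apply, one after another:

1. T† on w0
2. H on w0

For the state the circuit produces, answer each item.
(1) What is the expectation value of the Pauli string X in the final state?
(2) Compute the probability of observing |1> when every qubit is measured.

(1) In the final state, X has expectation 1.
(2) A full measurement returns |1> with probability 1/2.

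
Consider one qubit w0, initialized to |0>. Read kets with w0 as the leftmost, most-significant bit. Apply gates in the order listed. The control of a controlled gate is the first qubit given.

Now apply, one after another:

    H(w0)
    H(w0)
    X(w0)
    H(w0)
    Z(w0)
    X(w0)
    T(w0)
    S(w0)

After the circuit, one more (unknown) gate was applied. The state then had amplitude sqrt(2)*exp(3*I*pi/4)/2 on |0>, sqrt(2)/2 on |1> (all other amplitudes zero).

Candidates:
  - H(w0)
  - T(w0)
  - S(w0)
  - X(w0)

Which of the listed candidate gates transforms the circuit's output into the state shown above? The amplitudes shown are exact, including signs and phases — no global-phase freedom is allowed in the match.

It was X(w0) that produced the state shown. Key observation: steps 2-5 multiply out to the identity, so the circuit reduces to the remaining gates.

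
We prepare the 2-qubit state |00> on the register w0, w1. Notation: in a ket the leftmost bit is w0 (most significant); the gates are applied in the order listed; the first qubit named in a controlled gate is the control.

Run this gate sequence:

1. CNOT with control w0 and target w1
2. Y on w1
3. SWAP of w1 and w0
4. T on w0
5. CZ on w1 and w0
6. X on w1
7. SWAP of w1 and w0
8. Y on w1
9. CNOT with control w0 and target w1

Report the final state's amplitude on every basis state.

The resulting statevector has amplitude exp(I*pi/4) on |11>, and 0 on every other basis state.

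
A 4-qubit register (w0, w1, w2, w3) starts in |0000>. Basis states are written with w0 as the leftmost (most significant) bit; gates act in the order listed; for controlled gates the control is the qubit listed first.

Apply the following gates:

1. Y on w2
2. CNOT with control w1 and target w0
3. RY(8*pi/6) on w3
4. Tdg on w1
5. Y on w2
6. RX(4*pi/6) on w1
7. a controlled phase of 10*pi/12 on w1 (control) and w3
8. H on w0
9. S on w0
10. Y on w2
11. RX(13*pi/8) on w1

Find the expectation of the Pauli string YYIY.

The expectation value of YYIY is 3*sqrt(2 - sqrt(2))/32 + 3*sqrt(3*sqrt(2) + 6)/32.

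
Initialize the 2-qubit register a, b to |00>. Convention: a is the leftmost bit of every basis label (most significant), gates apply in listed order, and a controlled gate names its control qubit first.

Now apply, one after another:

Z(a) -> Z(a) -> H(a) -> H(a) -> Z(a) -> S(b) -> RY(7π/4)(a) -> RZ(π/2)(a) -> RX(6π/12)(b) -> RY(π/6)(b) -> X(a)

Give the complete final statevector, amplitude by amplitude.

The resulting statevector has amplitude sqrt(2 - sqrt(2))*(1 + sqrt(3) - I + sqrt(3)*I)*exp(I*pi/4)/8 on |00>, sqrt(2 - sqrt(2))*(-1 + sqrt(3) - sqrt(3)*I - I)*exp(I*pi/4)/8 on |01>, sqrt(sqrt(2) + 2)*(-sqrt(3) + 1 + I + sqrt(3)*I)*exp(I*pi/4)/8 on |10>, sqrt(sqrt(2) + 2)*(1 + sqrt(3) - I + sqrt(3)*I)*exp(I*pi/4)/8 on |11>.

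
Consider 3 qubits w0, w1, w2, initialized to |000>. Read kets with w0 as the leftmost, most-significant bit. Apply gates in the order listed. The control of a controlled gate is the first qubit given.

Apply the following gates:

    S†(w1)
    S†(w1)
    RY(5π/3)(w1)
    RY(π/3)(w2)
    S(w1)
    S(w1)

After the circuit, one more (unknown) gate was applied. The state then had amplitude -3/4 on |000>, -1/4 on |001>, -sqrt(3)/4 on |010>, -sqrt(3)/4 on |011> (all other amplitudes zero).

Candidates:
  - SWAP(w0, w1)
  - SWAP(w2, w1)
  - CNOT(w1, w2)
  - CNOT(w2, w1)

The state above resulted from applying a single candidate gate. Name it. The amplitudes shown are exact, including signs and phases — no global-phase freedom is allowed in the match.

The unique candidate consistent with the amplitudes is CNOT(w2, w1).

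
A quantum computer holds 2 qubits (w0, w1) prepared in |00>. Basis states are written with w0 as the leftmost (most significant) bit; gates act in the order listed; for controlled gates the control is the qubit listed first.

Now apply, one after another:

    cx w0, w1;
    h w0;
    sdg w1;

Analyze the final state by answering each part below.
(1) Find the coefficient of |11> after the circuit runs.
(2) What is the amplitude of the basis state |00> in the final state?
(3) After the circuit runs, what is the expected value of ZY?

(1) The amplitude on |11> is 0.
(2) The amplitude on |00> is sqrt(2)/2.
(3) The observable ZY averages to 0.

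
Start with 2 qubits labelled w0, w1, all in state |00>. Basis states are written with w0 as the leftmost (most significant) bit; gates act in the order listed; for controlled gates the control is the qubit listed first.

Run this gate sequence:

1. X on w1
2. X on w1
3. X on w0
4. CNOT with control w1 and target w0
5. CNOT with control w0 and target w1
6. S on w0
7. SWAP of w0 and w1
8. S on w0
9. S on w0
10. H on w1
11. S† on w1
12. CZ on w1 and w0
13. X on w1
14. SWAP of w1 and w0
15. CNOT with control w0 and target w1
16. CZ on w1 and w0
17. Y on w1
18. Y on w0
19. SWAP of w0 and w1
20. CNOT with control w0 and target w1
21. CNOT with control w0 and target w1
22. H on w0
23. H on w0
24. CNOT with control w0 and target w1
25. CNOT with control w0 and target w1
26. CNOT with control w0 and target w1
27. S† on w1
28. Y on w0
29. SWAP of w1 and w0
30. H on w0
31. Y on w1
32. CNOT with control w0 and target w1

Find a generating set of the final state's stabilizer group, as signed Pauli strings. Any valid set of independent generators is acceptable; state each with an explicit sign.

One valid set of independent stabilizer generators is -YZ, +ZY (any independent generating set of the same group is equally correct). Key observation: the block from step 20 through step 25 cancels to the identity and can be dropped.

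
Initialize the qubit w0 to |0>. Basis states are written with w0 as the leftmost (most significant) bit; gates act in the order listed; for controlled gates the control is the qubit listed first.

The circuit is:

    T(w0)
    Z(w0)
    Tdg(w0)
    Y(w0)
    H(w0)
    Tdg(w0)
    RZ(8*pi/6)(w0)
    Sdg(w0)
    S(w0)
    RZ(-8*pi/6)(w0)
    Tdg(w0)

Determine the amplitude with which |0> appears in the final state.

The final state's coefficient on |0> equals sqrt(2)*I/2. Key observation: the block from step 7 through step 10 cancels to the identity and can be dropped.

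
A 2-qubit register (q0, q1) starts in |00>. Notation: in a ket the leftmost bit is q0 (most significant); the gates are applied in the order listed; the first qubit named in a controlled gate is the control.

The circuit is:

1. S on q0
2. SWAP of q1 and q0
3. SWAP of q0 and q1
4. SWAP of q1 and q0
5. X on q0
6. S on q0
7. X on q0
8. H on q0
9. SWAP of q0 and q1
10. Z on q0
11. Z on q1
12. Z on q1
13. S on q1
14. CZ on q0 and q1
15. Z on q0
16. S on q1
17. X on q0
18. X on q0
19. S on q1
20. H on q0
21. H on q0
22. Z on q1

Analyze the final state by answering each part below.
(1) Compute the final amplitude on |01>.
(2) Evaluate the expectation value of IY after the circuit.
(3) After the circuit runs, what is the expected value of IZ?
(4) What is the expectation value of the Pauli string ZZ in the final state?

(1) The final state's coefficient on |01> equals -sqrt(2)/2. Key observation: gates 17-18 undo each other exactly, leaving only the rest of the circuit to track.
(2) In the final state, IY has expectation 1.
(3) The expectation value of IZ is 0.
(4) In the final state, ZZ has expectation 0.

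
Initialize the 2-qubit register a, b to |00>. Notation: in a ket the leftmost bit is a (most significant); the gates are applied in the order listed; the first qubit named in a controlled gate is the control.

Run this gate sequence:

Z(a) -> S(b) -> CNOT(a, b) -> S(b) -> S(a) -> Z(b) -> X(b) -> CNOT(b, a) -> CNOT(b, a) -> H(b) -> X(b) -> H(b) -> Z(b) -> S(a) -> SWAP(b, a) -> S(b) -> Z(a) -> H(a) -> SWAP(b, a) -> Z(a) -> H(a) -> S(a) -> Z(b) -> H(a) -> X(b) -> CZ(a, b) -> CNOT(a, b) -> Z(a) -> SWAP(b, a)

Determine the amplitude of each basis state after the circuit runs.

After the circuit, the state carries amplitude sqrt(2)*(-1 - I)/4 on |00>, sqrt(2)*(-1 + I)/4 on |01>, sqrt(2)*(-1 - I)/4 on |10>, sqrt(2)*(1 - I)/4 on |11>. Key observation: gates 10-13 undo each other exactly, leaving only the rest of the circuit to track.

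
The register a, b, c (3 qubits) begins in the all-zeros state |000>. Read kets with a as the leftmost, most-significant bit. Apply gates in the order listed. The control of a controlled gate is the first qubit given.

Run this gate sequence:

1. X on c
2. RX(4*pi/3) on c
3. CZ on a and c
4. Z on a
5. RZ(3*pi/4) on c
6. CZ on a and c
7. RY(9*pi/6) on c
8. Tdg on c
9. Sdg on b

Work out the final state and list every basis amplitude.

The resulting statevector has amplitude (sqrt(6) + sqrt(2)*exp(I*pi/4))*exp(I*pi/8)/4 on |000>, (sqrt(2) + sqrt(6)*exp(3*I*pi/4))*exp(I*pi/8)/4 on |001>, and 0 on every other basis state.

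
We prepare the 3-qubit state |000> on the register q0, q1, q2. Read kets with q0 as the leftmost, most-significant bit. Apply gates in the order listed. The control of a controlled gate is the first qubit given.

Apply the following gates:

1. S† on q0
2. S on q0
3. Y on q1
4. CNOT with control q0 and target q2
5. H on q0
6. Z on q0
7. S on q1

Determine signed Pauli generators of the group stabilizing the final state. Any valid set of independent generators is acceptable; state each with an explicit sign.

The final state is stabilized by the group generated by -XII, -IZI, +IIZ; other independent generating sets are equally valid.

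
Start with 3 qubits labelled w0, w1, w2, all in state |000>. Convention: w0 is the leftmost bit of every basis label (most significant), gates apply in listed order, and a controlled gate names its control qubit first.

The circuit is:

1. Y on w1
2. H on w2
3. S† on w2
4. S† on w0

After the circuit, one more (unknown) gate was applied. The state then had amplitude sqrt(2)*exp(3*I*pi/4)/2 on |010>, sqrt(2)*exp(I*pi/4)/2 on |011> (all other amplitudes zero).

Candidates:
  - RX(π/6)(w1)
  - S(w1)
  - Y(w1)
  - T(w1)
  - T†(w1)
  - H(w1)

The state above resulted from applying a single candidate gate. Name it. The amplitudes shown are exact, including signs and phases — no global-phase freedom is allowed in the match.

It was T(w1) that produced the state shown.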